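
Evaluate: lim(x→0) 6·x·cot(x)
This is a 0·∞ indeterminate form.

Rewrite 0·∞ as a quotient (0/0 or ∞/∞ form), then apply L'Hôpital's rule:
  lim(x→0) 6·x·cot(x) = 6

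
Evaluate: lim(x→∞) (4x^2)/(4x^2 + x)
This is an ∞/∞ indeterminate form.

Apply L'Hôpital's rule: differentiate numerator and denominator separately.
  f(x) = 4·x^2   ⇒   f'(x) = 8·x
  g(x) = 4·x^2 + x   ⇒   g'(x) = 8·x + 1
  lim(x→∞) f'(x)/g'(x) = lim(x→∞) (8·x)/(8·x + 1)
  = 1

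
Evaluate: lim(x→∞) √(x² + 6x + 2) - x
This is an ∞-∞ indeterminate form.

Combine fractions or rationalize to convert ∞-∞ to 0/0 form:
  lim(x→∞) √(x² + 6x + 2) - x = 3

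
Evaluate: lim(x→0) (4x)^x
This is an exponential indeterminate form.

For exponential indeterminate forms, take the natural log:
  Let L = lim(x→0) (4x)^x
  Then ln(L) = lim(x→0) [exponent × ln(base)]
  Evaluate using L'Hôpital or standard limits, then exponentiate.
  L = 1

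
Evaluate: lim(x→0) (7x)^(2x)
This is an exponential indeterminate form.

For exponential indeterminate forms, take the natural log:
  Let L = lim(x→0) (7x)^(2x)
  Then ln(L) = lim(x→0) [exponent × ln(base)]
  Evaluate using L'Hôpital or standard limits, then exponentiate.
  L = 1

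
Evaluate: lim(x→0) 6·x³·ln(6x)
This is a 0·∞ indeterminate form.

Rewrite 0·∞ as a quotient (0/0 or ∞/∞ form), then apply L'Hôpital's rule:
  lim(x→0) 6·x³·ln(6x) = 0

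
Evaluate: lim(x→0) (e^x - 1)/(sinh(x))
This is a 0/0 indeterminate form.

Apply L'Hôpital's rule: differentiate numerator and denominator separately.
  f(x) = e^(x) - 1   ⇒   f'(x) = e^(x)
  g(x) = sinh(x)   ⇒   g'(x) = cosh(x)
  lim(x→0) f'(x)/g'(x) = lim(x→0) (e^(x))/(cosh(x))
  = 1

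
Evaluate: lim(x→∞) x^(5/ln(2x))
This is an exponential indeterminate form.

For exponential indeterminate forms, take the natural log:
  Let L = lim(x→∞) x^(5/ln(2x))
  Then ln(L) = lim(x→∞) [exponent × ln(base)]
  Evaluate using L'Hôpital or standard limits, then exponentiate.
  L = e^(5)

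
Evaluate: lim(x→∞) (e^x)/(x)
This is an ∞/∞ indeterminate form.

Apply L'Hôpital's rule: differentiate numerator and denominator separately.
  f(x) = e^(x)   ⇒   f'(x) = e^(x)
  g(x) = x   ⇒   g'(x) = 1
  lim(x→∞) f'(x)/g'(x) = lim(x→∞) (e^(x))/(1)
  = ∞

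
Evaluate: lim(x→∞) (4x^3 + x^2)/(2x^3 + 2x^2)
This is an ∞/∞ indeterminate form.

Apply L'Hôpital's rule: differentiate numerator and denominator separately.
  f(x) = 4·x^3 + x^2   ⇒   f'(x) = 12·x^2 + 2·x
  g(x) = 2·x^3 + 2·x^2   ⇒   g'(x) = 6·x^2 + 4·x
  lim(x→∞) f'(x)/g'(x) = lim(x→∞) (12·x^2 + 2·x)/(6·x^2 + 4·x)
  = 2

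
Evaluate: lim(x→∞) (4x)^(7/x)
This is an exponential indeterminate form.

For exponential indeterminate forms, take the natural log:
  Let L = lim(x→∞) (4x)^(7/x)
  Then ln(L) = lim(x→∞) [exponent × ln(base)]
  Evaluate using L'Hôpital or standard limits, then exponentiate.
  L = 1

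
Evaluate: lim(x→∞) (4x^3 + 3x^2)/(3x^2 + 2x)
This is an ∞/∞ indeterminate form.

Apply L'Hôpital's rule: differentiate numerator and denominator separately.
  f(x) = 4·x^3 + 3·x^2   ⇒   f'(x) = 12·x^2 + 6·x
  g(x) = 3·x^2 + 2·x   ⇒   g'(x) = 6·x + 2
  lim(x→∞) f'(x)/g'(x) = lim(x→∞) (12·x^2 + 6·x)/(6·x + 2)
  = ∞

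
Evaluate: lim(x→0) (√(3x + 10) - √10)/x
This is a standard limit.

Factor or rationalize the expression:
  lim(x→0) (√(3x + 10) - √10)/x = 3·sqrt(10)/20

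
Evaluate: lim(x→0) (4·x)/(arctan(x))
This is a 0/0 indeterminate form.

Apply L'Hôpital's rule: differentiate numerator and denominator separately.
  f(x) = 4·x   ⇒   f'(x) = 4
  g(x) = atan(x)   ⇒   g'(x) = 1/(x^2 + 1)
  lim(x→0) f'(x)/g'(x) = lim(x→0) (4)/(1/(x^2 + 1))
  = 4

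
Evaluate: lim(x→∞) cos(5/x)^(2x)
This is an exponential indeterminate form.

For exponential indeterminate forms, take the natural log:
  Let L = lim(x→∞) cos(5/x)^(2x)
  Then ln(L) = lim(x→∞) [exponent × ln(base)]
  Evaluate using L'Hôpital or standard limits, then exponentiate.
  L = 1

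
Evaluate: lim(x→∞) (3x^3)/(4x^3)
This is an ∞/∞ indeterminate form.

Apply L'Hôpital's rule: differentiate numerator and denominator separately.
  f(x) = 3·x^3   ⇒   f'(x) = 9·x^2
  g(x) = 4·x^3   ⇒   g'(x) = 12·x^2
  lim(x→∞) f'(x)/g'(x) = lim(x→∞) (9·x^2)/(12·x^2)
  = 3/4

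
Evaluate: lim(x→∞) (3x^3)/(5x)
This is an ∞/∞ indeterminate form.

Apply L'Hôpital's rule: differentiate numerator and denominator separately.
  f(x) = 3·x^3   ⇒   f'(x) = 9·x^2
  g(x) = 5·x   ⇒   g'(x) = 5
  lim(x→∞) f'(x)/g'(x) = lim(x→∞) (9·x^2)/(5)
  = ∞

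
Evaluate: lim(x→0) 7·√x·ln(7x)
This is a 0·∞ indeterminate form.

Rewrite 0·∞ as a quotient (0/0 or ∞/∞ form), then apply L'Hôpital's rule:
  lim(x→0) 7·√x·ln(7x) = 0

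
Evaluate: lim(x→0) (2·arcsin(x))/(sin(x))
This is a 0/0 indeterminate form.

Apply L'Hôpital's rule: differentiate numerator and denominator separately.
  f(x) = 2·asin(x)   ⇒   f'(x) = 2/sqrt(1 - x^2)
  g(x) = sin(x)   ⇒   g'(x) = cos(x)
  lim(x→0) f'(x)/g'(x) = lim(x→0) (2/sqrt(1 - x^2))/(cos(x))
  = 2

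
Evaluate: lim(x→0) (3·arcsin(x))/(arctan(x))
This is a 0/0 indeterminate form.

Apply L'Hôpital's rule: differentiate numerator and denominator separately.
  f(x) = 3·asin(x)   ⇒   f'(x) = 3/sqrt(1 - x^2)
  g(x) = atan(x)   ⇒   g'(x) = 1/(x^2 + 1)
  lim(x→0) f'(x)/g'(x) = lim(x→0) (3/sqrt(1 - x^2))/(1/(x^2 + 1))
  = 3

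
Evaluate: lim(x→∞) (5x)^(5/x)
This is an exponential indeterminate form.

For exponential indeterminate forms, take the natural log:
  Let L = lim(x→∞) (5x)^(5/x)
  Then ln(L) = lim(x→∞) [exponent × ln(base)]
  Evaluate using L'Hôpital or standard limits, then exponentiate.
  L = 1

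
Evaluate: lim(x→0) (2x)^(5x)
This is an exponential indeterminate form.

For exponential indeterminate forms, take the natural log:
  Let L = lim(x→0) (2x)^(5x)
  Then ln(L) = lim(x→0) [exponent × ln(base)]
  Evaluate using L'Hôpital or standard limits, then exponentiate.
  L = 1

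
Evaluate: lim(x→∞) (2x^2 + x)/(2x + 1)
This is an ∞/∞ indeterminate form.

Apply L'Hôpital's rule: differentiate numerator and denominator separately.
  f(x) = 2·x^2 + x   ⇒   f'(x) = 4·x + 1
  g(x) = 2·x + 1   ⇒   g'(x) = 2
  lim(x→∞) f'(x)/g'(x) = lim(x→∞) (4·x + 1)/(2)
  = ∞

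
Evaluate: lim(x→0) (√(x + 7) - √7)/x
This is a standard limit.

Factor or rationalize the expression:
  lim(x→0) (√(x + 7) - √7)/x = sqrt(7)/14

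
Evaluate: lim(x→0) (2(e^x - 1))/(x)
This is a 0/0 indeterminate form.

Apply L'Hôpital's rule: differentiate numerator and denominator separately.
  f(x) = 2·e^(x) - 2   ⇒   f'(x) = 2·e^(x)
  g(x) = x   ⇒   g'(x) = 1
  lim(x→0) f'(x)/g'(x) = lim(x→0) (2·e^(x))/(1)
  = 2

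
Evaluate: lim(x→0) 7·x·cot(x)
This is a 0·∞ indeterminate form.

Rewrite 0·∞ as a quotient (0/0 or ∞/∞ form), then apply L'Hôpital's rule:
  lim(x→0) 7·x·cot(x) = 7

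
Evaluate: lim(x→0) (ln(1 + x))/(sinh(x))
This is a 0/0 indeterminate form.

Apply L'Hôpital's rule: differentiate numerator and denominator separately.
  f(x) = ln(x + 1)   ⇒   f'(x) = 1/(x + 1)
  g(x) = sinh(x)   ⇒   g'(x) = cosh(x)
  lim(x→0) f'(x)/g'(x) = lim(x→0) (1/(x + 1))/(cosh(x))
  = 1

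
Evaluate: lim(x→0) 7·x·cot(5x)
This is a 0·∞ indeterminate form.

Rewrite 0·∞ as a quotient (0/0 or ∞/∞ form), then apply L'Hôpital's rule:
  lim(x→0) 7·x·cot(5x) = 7/5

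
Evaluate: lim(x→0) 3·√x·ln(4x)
This is a 0·∞ indeterminate form.

Rewrite 0·∞ as a quotient (0/0 or ∞/∞ form), then apply L'Hôpital's rule:
  lim(x→0) 3·√x·ln(4x) = 0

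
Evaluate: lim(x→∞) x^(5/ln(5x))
This is an exponential indeterminate form.

For exponential indeterminate forms, take the natural log:
  Let L = lim(x→∞) x^(5/ln(5x))
  Then ln(L) = lim(x→∞) [exponent × ln(base)]
  Evaluate using L'Hôpital or standard limits, then exponentiate.
  L = e^(5)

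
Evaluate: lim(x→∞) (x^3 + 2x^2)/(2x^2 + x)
This is an ∞/∞ indeterminate form.

Apply L'Hôpital's rule: differentiate numerator and denominator separately.
  f(x) = x^3 + 2·x^2   ⇒   f'(x) = 3·x^2 + 4·x
  g(x) = 2·x^2 + x   ⇒   g'(x) = 4·x + 1
  lim(x→∞) f'(x)/g'(x) = lim(x→∞) (3·x^2 + 4·x)/(4·x + 1)
  = ∞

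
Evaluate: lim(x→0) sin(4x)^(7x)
This is an exponential indeterminate form.

For exponential indeterminate forms, take the natural log:
  Let L = lim(x→0) sin(4x)^(7x)
  Then ln(L) = lim(x→0) [exponent × ln(base)]
  Evaluate using L'Hôpital or standard limits, then exponentiate.
  L = 1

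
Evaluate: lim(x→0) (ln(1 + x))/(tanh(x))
This is a 0/0 indeterminate form.

Apply L'Hôpital's rule: differentiate numerator and denominator separately.
  f(x) = ln(x + 1)   ⇒   f'(x) = 1/(x + 1)
  g(x) = tanh(x)   ⇒   g'(x) = 1 - tanh(x)^2
  lim(x→0) f'(x)/g'(x) = lim(x→0) (1/(x + 1))/(1 - tanh(x)^2)
  = 1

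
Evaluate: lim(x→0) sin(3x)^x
This is an exponential indeterminate form.

For exponential indeterminate forms, take the natural log:
  Let L = lim(x→0) sin(3x)^x
  Then ln(L) = lim(x→0) [exponent × ln(base)]
  Evaluate using L'Hôpital or standard limits, then exponentiate.
  L = 1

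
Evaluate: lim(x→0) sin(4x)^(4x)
This is an exponential indeterminate form.

For exponential indeterminate forms, take the natural log:
  Let L = lim(x→0) sin(4x)^(4x)
  Then ln(L) = lim(x→0) [exponent × ln(base)]
  Evaluate using L'Hôpital or standard limits, then exponentiate.
  L = 1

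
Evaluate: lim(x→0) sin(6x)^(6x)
This is an exponential indeterminate form.

For exponential indeterminate forms, take the natural log:
  Let L = lim(x→0) sin(6x)^(6x)
  Then ln(L) = lim(x→0) [exponent × ln(base)]
  Evaluate using L'Hôpital or standard limits, then exponentiate.
  L = 1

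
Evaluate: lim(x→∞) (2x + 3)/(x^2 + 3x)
This is an ∞/∞ indeterminate form.

Apply L'Hôpital's rule: differentiate numerator and denominator separately.
  f(x) = 2·x + 3   ⇒   f'(x) = 2
  g(x) = x^2 + 3·x   ⇒   g'(x) = 2·x + 3
  lim(x→∞) f'(x)/g'(x) = lim(x→∞) (2)/(2·x + 3)
  = 0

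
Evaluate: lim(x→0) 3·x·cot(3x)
This is a 0·∞ indeterminate form.

Rewrite 0·∞ as a quotient (0/0 or ∞/∞ form), then apply L'Hôpital's rule:
  lim(x→0) 3·x·cot(3x) = 1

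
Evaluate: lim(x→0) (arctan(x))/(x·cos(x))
This is a 0/0 indeterminate form.

Apply L'Hôpital's rule: differentiate numerator and denominator separately.
  f(x) = atan(x)   ⇒   f'(x) = 1/(x^2 + 1)
  g(x) = x·cos(x)   ⇒   g'(x) = -x·sin(x) + cos(x)
  lim(x→0) f'(x)/g'(x) = lim(x→0) (1/(x^2 + 1))/(-x·sin(x) + cos(x))
  = 1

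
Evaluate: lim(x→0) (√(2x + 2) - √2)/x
This is a standard limit.

Factor or rationalize the expression:
  lim(x→0) (√(2x + 2) - √2)/x = sqrt(2)/2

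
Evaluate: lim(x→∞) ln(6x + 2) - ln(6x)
This is an ∞-∞ indeterminate form.

Combine fractions or rationalize to convert ∞-∞ to 0/0 form:
  lim(x→∞) ln(6x + 2) - ln(6x) = 0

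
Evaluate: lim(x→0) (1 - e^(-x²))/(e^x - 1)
This is a 0/0 indeterminate form.

Apply L'Hôpital's rule: differentiate numerator and denominator separately.
  f(x) = 1 - e^(-x^2)   ⇒   f'(x) = 2·x·e^(-x^2)
  g(x) = e^(x) - 1   ⇒   g'(x) = e^(x)
  lim(x→0) f'(x)/g'(x) = lim(x→0) (2·x·e^(-x^2))/(e^(x))
  = 0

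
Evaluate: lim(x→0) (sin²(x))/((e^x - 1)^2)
This is a 0/0 indeterminate form.

Apply L'Hôpital's rule: differentiate numerator and denominator separately.
  f(x) = sin(x)^2   ⇒   f'(x) = 2·sin(x)·cos(x)
  g(x) = (e^(x) - 1)^2   ⇒   g'(x) = 2·(e^(x) - 1)·e^(x)
  lim(x→0) f'(x)/g'(x) = lim(x→0) (2·sin(x)·cos(x))/(2·(e^(x) - 1)·e^(x))
  = 1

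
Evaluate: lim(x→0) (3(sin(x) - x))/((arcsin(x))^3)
This is a 0/0 indeterminate form.

Apply L'Hôpital's rule: differentiate numerator and denominator separately.
  f(x) = -3·x + 3·sin(x)   ⇒   f'(x) = 3·cos(x) - 3
  g(x) = asin(x)^3   ⇒   g'(x) = 3·asin(x)^2/sqrt(1 - x^2)
  lim(x→0) f'(x)/g'(x) = lim(x→0) (3·cos(x) - 3)/(3·asin(x)^2/sqrt(1 - x^2))
  = -1/2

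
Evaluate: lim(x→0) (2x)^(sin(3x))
This is an exponential indeterminate form.

For exponential indeterminate forms, take the natural log:
  Let L = lim(x→0) (2x)^(sin(3x))
  Then ln(L) = lim(x→0) [exponent × ln(base)]
  Evaluate using L'Hôpital or standard limits, then exponentiate.
  L = 1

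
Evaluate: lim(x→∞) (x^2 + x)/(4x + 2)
This is an ∞/∞ indeterminate form.

Apply L'Hôpital's rule: differentiate numerator and denominator separately.
  f(x) = x^2 + x   ⇒   f'(x) = 2·x + 1
  g(x) = 4·x + 2   ⇒   g'(x) = 4
  lim(x→∞) f'(x)/g'(x) = lim(x→∞) (2·x + 1)/(4)
  = ∞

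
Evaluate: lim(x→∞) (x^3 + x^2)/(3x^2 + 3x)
This is an ∞/∞ indeterminate form.

Apply L'Hôpital's rule: differentiate numerator and denominator separately.
  f(x) = x^3 + x^2   ⇒   f'(x) = 3·x^2 + 2·x
  g(x) = 3·x^2 + 3·x   ⇒   g'(x) = 6·x + 3
  lim(x→∞) f'(x)/g'(x) = lim(x→∞) (3·x^2 + 2·x)/(6·x + 3)
  = ∞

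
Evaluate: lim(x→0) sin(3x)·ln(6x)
This is a 0·∞ indeterminate form.

Rewrite 0·∞ as a quotient (0/0 or ∞/∞ form), then apply L'Hôpital's rule:
  lim(x→0) sin(3x)·ln(6x) = 0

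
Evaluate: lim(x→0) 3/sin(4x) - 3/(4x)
This is an ∞-∞ indeterminate form.

Combine fractions or rationalize to convert ∞-∞ to 0/0 form:
  lim(x→0) 3/sin(4x) - 3/(4x) = 0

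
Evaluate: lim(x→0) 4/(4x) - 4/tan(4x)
This is an ∞-∞ indeterminate form.

Combine fractions or rationalize to convert ∞-∞ to 0/0 form:
  lim(x→0) 4/(4x) - 4/tan(4x) = 0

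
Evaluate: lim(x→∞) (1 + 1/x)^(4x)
This is an exponential indeterminate form.

For exponential indeterminate forms, take the natural log:
  Let L = lim(x→∞) (1 + 1/x)^(4x)
  Then ln(L) = lim(x→∞) [exponent × ln(base)]
  Evaluate using L'Hôpital or standard limits, then exponentiate.
  L = e^(4)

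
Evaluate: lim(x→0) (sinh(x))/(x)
This is a 0/0 indeterminate form.

Apply L'Hôpital's rule: differentiate numerator and denominator separately.
  f(x) = sinh(x)   ⇒   f'(x) = cosh(x)
  g(x) = x   ⇒   g'(x) = 1
  lim(x→0) f'(x)/g'(x) = lim(x→0) (cosh(x))/(1)
  = 1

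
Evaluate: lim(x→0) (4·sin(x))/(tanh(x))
This is a 0/0 indeterminate form.

Apply L'Hôpital's rule: differentiate numerator and denominator separately.
  f(x) = 4·sin(x)   ⇒   f'(x) = 4·cos(x)
  g(x) = tanh(x)   ⇒   g'(x) = 1 - tanh(x)^2
  lim(x→0) f'(x)/g'(x) = lim(x→0) (4·cos(x))/(1 - tanh(x)^2)
  = 4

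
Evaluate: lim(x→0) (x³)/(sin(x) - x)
This is a 0/0 indeterminate form.

Apply L'Hôpital's rule: differentiate numerator and denominator separately.
  f(x) = x^3   ⇒   f'(x) = 3·x^2
  g(x) = -x + sin(x)   ⇒   g'(x) = cos(x) - 1
  lim(x→0) f'(x)/g'(x) = lim(x→0) (3·x^2)/(cos(x) - 1)
  = -6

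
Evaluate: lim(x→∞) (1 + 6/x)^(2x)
This is an exponential indeterminate form.

For exponential indeterminate forms, take the natural log:
  Let L = lim(x→∞) (1 + 6/x)^(2x)
  Then ln(L) = lim(x→∞) [exponent × ln(base)]
  Evaluate using L'Hôpital or standard limits, then exponentiate.
  L = e^(12)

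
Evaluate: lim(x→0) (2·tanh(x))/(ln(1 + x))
This is a 0/0 indeterminate form.

Apply L'Hôpital's rule: differentiate numerator and denominator separately.
  f(x) = 2·tanh(x)   ⇒   f'(x) = 2 - 2·tanh(x)^2
  g(x) = ln(x + 1)   ⇒   g'(x) = 1/(x + 1)
  lim(x→0) f'(x)/g'(x) = lim(x→0) (2 - 2·tanh(x)^2)/(1/(x + 1))
  = 2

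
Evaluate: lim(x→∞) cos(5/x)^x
This is an exponential indeterminate form.

For exponential indeterminate forms, take the natural log:
  Let L = lim(x→∞) cos(5/x)^x
  Then ln(L) = lim(x→∞) [exponent × ln(base)]
  Evaluate using L'Hôpital or standard limits, then exponentiate.
  L = 1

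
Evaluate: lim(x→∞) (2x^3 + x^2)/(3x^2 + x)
This is an ∞/∞ indeterminate form.

Apply L'Hôpital's rule: differentiate numerator and denominator separately.
  f(x) = 2·x^3 + x^2   ⇒   f'(x) = 6·x^2 + 2·x
  g(x) = 3·x^2 + x   ⇒   g'(x) = 6·x + 1
  lim(x→∞) f'(x)/g'(x) = lim(x→∞) (6·x^2 + 2·x)/(6·x + 1)
  = ∞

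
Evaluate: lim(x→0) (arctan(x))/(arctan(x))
This is a 0/0 indeterminate form.

Apply L'Hôpital's rule: differentiate numerator and denominator separately.
  f(x) = atan(x)   ⇒   f'(x) = 1/(x^2 + 1)
  g(x) = atan(x)   ⇒   g'(x) = 1/(x^2 + 1)
  lim(x→0) f'(x)/g'(x) = lim(x→0) (1/(x^2 + 1))/(1/(x^2 + 1))
  = 1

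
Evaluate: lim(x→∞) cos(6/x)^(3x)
This is an exponential indeterminate form.

For exponential indeterminate forms, take the natural log:
  Let L = lim(x→∞) cos(6/x)^(3x)
  Then ln(L) = lim(x→∞) [exponent × ln(base)]
  Evaluate using L'Hôpital or standard limits, then exponentiate.
  L = 1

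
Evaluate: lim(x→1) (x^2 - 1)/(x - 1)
This is a standard limit.

Factor or rationalize the expression:
  lim(x→1) (x^2 - 1)/(x - 1) = 2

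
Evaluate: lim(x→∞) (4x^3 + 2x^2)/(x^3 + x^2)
This is an ∞/∞ indeterminate form.

Apply L'Hôpital's rule: differentiate numerator and denominator separately.
  f(x) = 4·x^3 + 2·x^2   ⇒   f'(x) = 12·x^2 + 4·x
  g(x) = x^3 + x^2   ⇒   g'(x) = 3·x^2 + 2·x
  lim(x→∞) f'(x)/g'(x) = lim(x→∞) (12·x^2 + 4·x)/(3·x^2 + 2·x)
  = 4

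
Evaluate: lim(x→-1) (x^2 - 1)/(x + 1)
This is a standard limit.

Factor or rationalize the expression:
  lim(x→-1) (x^2 - 1)/(x + 1) = -2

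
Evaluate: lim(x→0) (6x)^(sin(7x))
This is an exponential indeterminate form.

For exponential indeterminate forms, take the natural log:
  Let L = lim(x→0) (6x)^(sin(7x))
  Then ln(L) = lim(x→0) [exponent × ln(base)]
  Evaluate using L'Hôpital or standard limits, then exponentiate.
  L = 1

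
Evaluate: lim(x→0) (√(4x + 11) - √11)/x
This is a standard limit.

Factor or rationalize the expression:
  lim(x→0) (√(4x + 11) - √11)/x = 2·sqrt(11)/11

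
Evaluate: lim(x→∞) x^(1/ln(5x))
This is an exponential indeterminate form.

For exponential indeterminate forms, take the natural log:
  Let L = lim(x→∞) x^(1/ln(5x))
  Then ln(L) = lim(x→∞) [exponent × ln(base)]
  Evaluate using L'Hôpital or standard limits, then exponentiate.
  L = e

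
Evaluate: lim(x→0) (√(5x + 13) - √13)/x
This is a standard limit.

Factor or rationalize the expression:
  lim(x→0) (√(5x + 13) - √13)/x = 5·sqrt(13)/26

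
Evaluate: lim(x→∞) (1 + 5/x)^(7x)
This is an exponential indeterminate form.

For exponential indeterminate forms, take the natural log:
  Let L = lim(x→∞) (1 + 5/x)^(7x)
  Then ln(L) = lim(x→∞) [exponent × ln(base)]
  Evaluate using L'Hôpital or standard limits, then exponentiate.
  L = e^(35)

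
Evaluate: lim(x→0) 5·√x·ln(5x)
This is a 0·∞ indeterminate form.

Rewrite 0·∞ as a quotient (0/0 or ∞/∞ form), then apply L'Hôpital's rule:
  lim(x→0) 5·√x·ln(5x) = 0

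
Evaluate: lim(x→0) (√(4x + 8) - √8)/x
This is a standard limit.

Factor or rationalize the expression:
  lim(x→0) (√(4x + 8) - √8)/x = sqrt(2)/2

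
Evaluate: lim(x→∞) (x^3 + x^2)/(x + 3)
This is an ∞/∞ indeterminate form.

Apply L'Hôpital's rule: differentiate numerator and denominator separately.
  f(x) = x^3 + x^2   ⇒   f'(x) = 3·x^2 + 2·x
  g(x) = x + 3   ⇒   g'(x) = 1
  lim(x→∞) f'(x)/g'(x) = lim(x→∞) (3·x^2 + 2·x)/(1)
  = ∞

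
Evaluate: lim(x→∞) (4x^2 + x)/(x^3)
This is an ∞/∞ indeterminate form.

Apply L'Hôpital's rule: differentiate numerator and denominator separately.
  f(x) = 4·x^2 + x   ⇒   f'(x) = 8·x + 1
  g(x) = x^3   ⇒   g'(x) = 3·x^2
  lim(x→∞) f'(x)/g'(x) = lim(x→∞) (8·x + 1)/(3·x^2)
  = 0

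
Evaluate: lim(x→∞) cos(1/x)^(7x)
This is an exponential indeterminate form.

For exponential indeterminate forms, take the natural log:
  Let L = lim(x→∞) cos(1/x)^(7x)
  Then ln(L) = lim(x→∞) [exponent × ln(base)]
  Evaluate using L'Hôpital or standard limits, then exponentiate.
  L = 1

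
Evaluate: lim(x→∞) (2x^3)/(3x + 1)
This is an ∞/∞ indeterminate form.

Apply L'Hôpital's rule: differentiate numerator and denominator separately.
  f(x) = 2·x^3   ⇒   f'(x) = 6·x^2
  g(x) = 3·x + 1   ⇒   g'(x) = 3
  lim(x→∞) f'(x)/g'(x) = lim(x→∞) (6·x^2)/(3)
  = ∞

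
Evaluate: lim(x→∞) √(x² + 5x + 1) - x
This is an ∞-∞ indeterminate form.

Combine fractions or rationalize to convert ∞-∞ to 0/0 form:
  lim(x→∞) √(x² + 5x + 1) - x = 5/2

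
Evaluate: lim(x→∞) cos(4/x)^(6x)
This is an exponential indeterminate form.

For exponential indeterminate forms, take the natural log:
  Let L = lim(x→∞) cos(4/x)^(6x)
  Then ln(L) = lim(x→∞) [exponent × ln(base)]
  Evaluate using L'Hôpital or standard limits, then exponentiate.
  L = 1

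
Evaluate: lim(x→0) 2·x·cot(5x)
This is a 0·∞ indeterminate form.

Rewrite 0·∞ as a quotient (0/0 or ∞/∞ form), then apply L'Hôpital's rule:
  lim(x→0) 2·x·cot(5x) = 2/5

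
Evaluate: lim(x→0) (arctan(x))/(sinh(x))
This is a 0/0 indeterminate form.

Apply L'Hôpital's rule: differentiate numerator and denominator separately.
  f(x) = atan(x)   ⇒   f'(x) = 1/(x^2 + 1)
  g(x) = sinh(x)   ⇒   g'(x) = cosh(x)
  lim(x→0) f'(x)/g'(x) = lim(x→0) (1/(x^2 + 1))/(cosh(x))
  = 1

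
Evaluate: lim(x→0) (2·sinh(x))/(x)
This is a 0/0 indeterminate form.

Apply L'Hôpital's rule: differentiate numerator and denominator separately.
  f(x) = 2·sinh(x)   ⇒   f'(x) = 2·cosh(x)
  g(x) = x   ⇒   g'(x) = 1
  lim(x→0) f'(x)/g'(x) = lim(x→0) (2·cosh(x))/(1)
  = 2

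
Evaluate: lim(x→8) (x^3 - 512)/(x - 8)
This is a standard limit.

Factor or rationalize the expression:
  lim(x→8) (x^3 - 512)/(x - 8) = 192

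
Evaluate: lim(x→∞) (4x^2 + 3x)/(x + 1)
This is an ∞/∞ indeterminate form.

Apply L'Hôpital's rule: differentiate numerator and denominator separately.
  f(x) = 4·x^2 + 3·x   ⇒   f'(x) = 8·x + 3
  g(x) = x + 1   ⇒   g'(x) = 1
  lim(x→∞) f'(x)/g'(x) = lim(x→∞) (8·x + 3)/(1)
  = ∞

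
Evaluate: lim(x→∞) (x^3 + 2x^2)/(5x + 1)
This is an ∞/∞ indeterminate form.

Apply L'Hôpital's rule: differentiate numerator and denominator separately.
  f(x) = x^3 + 2·x^2   ⇒   f'(x) = 3·x^2 + 4·x
  g(x) = 5·x + 1   ⇒   g'(x) = 5
  lim(x→∞) f'(x)/g'(x) = lim(x→∞) (3·x^2 + 4·x)/(5)
  = ∞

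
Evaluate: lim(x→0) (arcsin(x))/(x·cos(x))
This is a 0/0 indeterminate form.

Apply L'Hôpital's rule: differentiate numerator and denominator separately.
  f(x) = asin(x)   ⇒   f'(x) = 1/sqrt(1 - x^2)
  g(x) = x·cos(x)   ⇒   g'(x) = -x·sin(x) + cos(x)
  lim(x→0) f'(x)/g'(x) = lim(x→0) (1/sqrt(1 - x^2))/(-x·sin(x) + cos(x))
  = 1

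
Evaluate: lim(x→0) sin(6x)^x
This is an exponential indeterminate form.

For exponential indeterminate forms, take the natural log:
  Let L = lim(x→0) sin(6x)^x
  Then ln(L) = lim(x→0) [exponent × ln(base)]
  Evaluate using L'Hôpital or standard limits, then exponentiate.
  L = 1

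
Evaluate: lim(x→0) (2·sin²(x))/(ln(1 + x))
This is a 0/0 indeterminate form.

Apply L'Hôpital's rule: differentiate numerator and denominator separately.
  f(x) = 2·sin(x)^2   ⇒   f'(x) = 4·sin(x)·cos(x)
  g(x) = ln(x + 1)   ⇒   g'(x) = 1/(x + 1)
  lim(x→0) f'(x)/g'(x) = lim(x→0) (4·sin(x)·cos(x))/(1/(x + 1))
  = 0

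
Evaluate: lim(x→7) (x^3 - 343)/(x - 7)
This is a standard limit.

Factor or rationalize the expression:
  lim(x→7) (x^3 - 343)/(x - 7) = 147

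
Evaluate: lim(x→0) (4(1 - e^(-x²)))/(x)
This is a 0/0 indeterminate form.

Apply L'Hôpital's rule: differentiate numerator and denominator separately.
  f(x) = 4 - 4·e^(-x^2)   ⇒   f'(x) = 8·x·e^(-x^2)
  g(x) = x   ⇒   g'(x) = 1
  lim(x→0) f'(x)/g'(x) = lim(x→0) (8·x·e^(-x^2))/(1)
  = 0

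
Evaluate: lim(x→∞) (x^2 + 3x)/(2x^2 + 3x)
This is an ∞/∞ indeterminate form.

Apply L'Hôpital's rule: differentiate numerator and denominator separately.
  f(x) = x^2 + 3·x   ⇒   f'(x) = 2·x + 3
  g(x) = 2·x^2 + 3·x   ⇒   g'(x) = 4·x + 3
  lim(x→∞) f'(x)/g'(x) = lim(x→∞) (2·x + 3)/(4·x + 3)
  = 1/2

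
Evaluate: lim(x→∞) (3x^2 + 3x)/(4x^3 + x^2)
This is an ∞/∞ indeterminate form.

Apply L'Hôpital's rule: differentiate numerator and denominator separately.
  f(x) = 3·x^2 + 3·x   ⇒   f'(x) = 6·x + 3
  g(x) = 4·x^3 + x^2   ⇒   g'(x) = 12·x^2 + 2·x
  lim(x→∞) f'(x)/g'(x) = lim(x→∞) (6·x + 3)/(12·x^2 + 2·x)
  = 0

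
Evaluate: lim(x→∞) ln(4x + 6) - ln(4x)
This is an ∞-∞ indeterminate form.

Combine fractions or rationalize to convert ∞-∞ to 0/0 form:
  lim(x→∞) ln(4x + 6) - ln(4x) = 0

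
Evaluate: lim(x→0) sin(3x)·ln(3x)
This is a 0·∞ indeterminate form.

Rewrite 0·∞ as a quotient (0/0 or ∞/∞ form), then apply L'Hôpital's rule:
  lim(x→0) sin(3x)·ln(3x) = 0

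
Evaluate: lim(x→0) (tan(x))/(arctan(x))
This is a 0/0 indeterminate form.

Apply L'Hôpital's rule: differentiate numerator and denominator separately.
  f(x) = tan(x)   ⇒   f'(x) = tan(x)^2 + 1
  g(x) = atan(x)   ⇒   g'(x) = 1/(x^2 + 1)
  lim(x→0) f'(x)/g'(x) = lim(x→0) (tan(x)^2 + 1)/(1/(x^2 + 1))
  = 1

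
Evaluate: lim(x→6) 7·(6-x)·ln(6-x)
This is a 0·∞ indeterminate form.

Rewrite 0·∞ as a quotient (0/0 or ∞/∞ form), then apply L'Hôpital's rule:
  lim(x→6) 7·(6-x)·ln(6-x) = 0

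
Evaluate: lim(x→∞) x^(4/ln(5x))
This is an exponential indeterminate form.

For exponential indeterminate forms, take the natural log:
  Let L = lim(x→∞) x^(4/ln(5x))
  Then ln(L) = lim(x→∞) [exponent × ln(base)]
  Evaluate using L'Hôpital or standard limits, then exponentiate.
  L = e^(4)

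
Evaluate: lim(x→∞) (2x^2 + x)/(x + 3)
This is an ∞/∞ indeterminate form.

Apply L'Hôpital's rule: differentiate numerator and denominator separately.
  f(x) = 2·x^2 + x   ⇒   f'(x) = 4·x + 1
  g(x) = x + 3   ⇒   g'(x) = 1
  lim(x→∞) f'(x)/g'(x) = lim(x→∞) (4·x + 1)/(1)
  = ∞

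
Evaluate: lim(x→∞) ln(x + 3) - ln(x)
This is an ∞-∞ indeterminate form.

Combine fractions or rationalize to convert ∞-∞ to 0/0 form:
  lim(x→∞) ln(x + 3) - ln(x) = 0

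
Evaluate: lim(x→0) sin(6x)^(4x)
This is an exponential indeterminate form.

For exponential indeterminate forms, take the natural log:
  Let L = lim(x→0) sin(6x)^(4x)
  Then ln(L) = lim(x→0) [exponent × ln(base)]
  Evaluate using L'Hôpital or standard limits, then exponentiate.
  L = 1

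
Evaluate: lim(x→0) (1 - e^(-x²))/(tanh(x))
This is a 0/0 indeterminate form.

Apply L'Hôpital's rule: differentiate numerator and denominator separately.
  f(x) = 1 - e^(-x^2)   ⇒   f'(x) = 2·x·e^(-x^2)
  g(x) = tanh(x)   ⇒   g'(x) = 1 - tanh(x)^2
  lim(x→0) f'(x)/g'(x) = lim(x→0) (2·x·e^(-x^2))/(1 - tanh(x)^2)
  = 0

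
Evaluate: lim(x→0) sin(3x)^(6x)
This is an exponential indeterminate form.

For exponential indeterminate forms, take the natural log:
  Let L = lim(x→0) sin(3x)^(6x)
  Then ln(L) = lim(x→0) [exponent × ln(base)]
  Evaluate using L'Hôpital or standard limits, then exponentiate.
  L = 1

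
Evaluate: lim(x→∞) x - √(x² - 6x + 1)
This is an ∞-∞ indeterminate form.

Combine fractions or rationalize to convert ∞-∞ to 0/0 form:
  lim(x→∞) x - √(x² - 6x + 1) = 3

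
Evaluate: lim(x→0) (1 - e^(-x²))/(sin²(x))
This is a 0/0 indeterminate form.

Apply L'Hôpital's rule: differentiate numerator and denominator separately.
  f(x) = 1 - e^(-x^2)   ⇒   f'(x) = 2·x·e^(-x^2)
  g(x) = sin(x)^2   ⇒   g'(x) = 2·sin(x)·cos(x)
  lim(x→0) f'(x)/g'(x) = lim(x→0) (2·x·e^(-x^2))/(2·sin(x)·cos(x))
  = 1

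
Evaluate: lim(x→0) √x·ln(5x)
This is a 0·∞ indeterminate form.

Rewrite 0·∞ as a quotient (0/0 or ∞/∞ form), then apply L'Hôpital's rule:
  lim(x→0) √x·ln(5x) = 0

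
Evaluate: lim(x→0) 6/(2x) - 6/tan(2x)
This is an ∞-∞ indeterminate form.

Combine fractions or rationalize to convert ∞-∞ to 0/0 form:
  lim(x→0) 6/(2x) - 6/tan(2x) = 0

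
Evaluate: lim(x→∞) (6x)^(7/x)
This is an exponential indeterminate form.

For exponential indeterminate forms, take the natural log:
  Let L = lim(x→∞) (6x)^(7/x)
  Then ln(L) = lim(x→∞) [exponent × ln(base)]
  Evaluate using L'Hôpital or standard limits, then exponentiate.
  L = 1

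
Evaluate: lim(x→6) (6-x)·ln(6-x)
This is a 0·∞ indeterminate form.

Rewrite 0·∞ as a quotient (0/0 or ∞/∞ form), then apply L'Hôpital's rule:
  lim(x→6) (6-x)·ln(6-x) = 0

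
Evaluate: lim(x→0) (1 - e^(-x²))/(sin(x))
This is a 0/0 indeterminate form.

Apply L'Hôpital's rule: differentiate numerator and denominator separately.
  f(x) = 1 - e^(-x^2)   ⇒   f'(x) = 2·x·e^(-x^2)
  g(x) = sin(x)   ⇒   g'(x) = cos(x)
  lim(x→0) f'(x)/g'(x) = lim(x→0) (2·x·e^(-x^2))/(cos(x))
  = 0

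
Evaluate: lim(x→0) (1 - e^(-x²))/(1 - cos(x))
This is a 0/0 indeterminate form.

Apply L'Hôpital's rule: differentiate numerator and denominator separately.
  f(x) = 1 - e^(-x^2)   ⇒   f'(x) = 2·x·e^(-x^2)
  g(x) = 1 - cos(x)   ⇒   g'(x) = sin(x)
  lim(x→0) f'(x)/g'(x) = lim(x→0) (2·x·e^(-x^2))/(sin(x))
  = 2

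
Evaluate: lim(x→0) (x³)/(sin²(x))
This is a 0/0 indeterminate form.

Apply L'Hôpital's rule: differentiate numerator and denominator separately.
  f(x) = x^3   ⇒   f'(x) = 3·x^2
  g(x) = sin(x)^2   ⇒   g'(x) = 2·sin(x)·cos(x)
  lim(x→0) f'(x)/g'(x) = lim(x→0) (3·x^2)/(2·sin(x)·cos(x))
  = 0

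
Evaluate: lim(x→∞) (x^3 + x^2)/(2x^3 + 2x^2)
This is an ∞/∞ indeterminate form.

Apply L'Hôpital's rule: differentiate numerator and denominator separately.
  f(x) = x^3 + x^2   ⇒   f'(x) = 3·x^2 + 2·x
  g(x) = 2·x^3 + 2·x^2   ⇒   g'(x) = 6·x^2 + 4·x
  lim(x→∞) f'(x)/g'(x) = lim(x→∞) (3·x^2 + 2·x)/(6·x^2 + 4·x)
  = 1/2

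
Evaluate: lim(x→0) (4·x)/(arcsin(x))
This is a 0/0 indeterminate form.

Apply L'Hôpital's rule: differentiate numerator and denominator separately.
  f(x) = 4·x   ⇒   f'(x) = 4
  g(x) = asin(x)   ⇒   g'(x) = 1/sqrt(1 - x^2)
  lim(x→0) f'(x)/g'(x) = lim(x→0) (4)/(1/sqrt(1 - x^2))
  = 4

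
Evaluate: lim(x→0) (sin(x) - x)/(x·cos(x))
This is a 0/0 indeterminate form.

Apply L'Hôpital's rule: differentiate numerator and denominator separately.
  f(x) = -x + sin(x)   ⇒   f'(x) = cos(x) - 1
  g(x) = x·cos(x)   ⇒   g'(x) = -x·sin(x) + cos(x)
  lim(x→0) f'(x)/g'(x) = lim(x→0) (cos(x) - 1)/(-x·sin(x) + cos(x))
  = 0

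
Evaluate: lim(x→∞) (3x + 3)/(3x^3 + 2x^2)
This is an ∞/∞ indeterminate form.

Apply L'Hôpital's rule: differentiate numerator and denominator separately.
  f(x) = 3·x + 3   ⇒   f'(x) = 3
  g(x) = 3·x^3 + 2·x^2   ⇒   g'(x) = 9·x^2 + 4·x
  lim(x→∞) f'(x)/g'(x) = lim(x→∞) (3)/(9·x^2 + 4·x)
  = 0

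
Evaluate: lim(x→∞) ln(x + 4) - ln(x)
This is an ∞-∞ indeterminate form.

Combine fractions or rationalize to convert ∞-∞ to 0/0 form:
  lim(x→∞) ln(x + 4) - ln(x) = 0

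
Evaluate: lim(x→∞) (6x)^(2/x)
This is an exponential indeterminate form.

For exponential indeterminate forms, take the natural log:
  Let L = lim(x→∞) (6x)^(2/x)
  Then ln(L) = lim(x→∞) [exponent × ln(base)]
  Evaluate using L'Hôpital or standard limits, then exponentiate.
  L = 1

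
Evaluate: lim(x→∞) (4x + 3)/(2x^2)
This is an ∞/∞ indeterminate form.

Apply L'Hôpital's rule: differentiate numerator and denominator separately.
  f(x) = 4·x + 3   ⇒   f'(x) = 4
  g(x) = 2·x^2   ⇒   g'(x) = 4·x
  lim(x→∞) f'(x)/g'(x) = lim(x→∞) (4)/(4·x)
  = 0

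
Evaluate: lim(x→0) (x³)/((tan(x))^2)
This is a 0/0 indeterminate form.

Apply L'Hôpital's rule: differentiate numerator and denominator separately.
  f(x) = x^3   ⇒   f'(x) = 3·x^2
  g(x) = tan(x)^2   ⇒   g'(x) = (2·tan(x)^2 + 2)·tan(x)
  lim(x→0) f'(x)/g'(x) = lim(x→0) (3·x^2)/((2·tan(x)^2 + 2)·tan(x))
  = 0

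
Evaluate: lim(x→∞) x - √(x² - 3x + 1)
This is an ∞-∞ indeterminate form.

Combine fractions or rationalize to convert ∞-∞ to 0/0 form:
  lim(x→∞) x - √(x² - 3x + 1) = 3/2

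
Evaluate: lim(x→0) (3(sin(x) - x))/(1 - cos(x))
This is a 0/0 indeterminate form.

Apply L'Hôpital's rule: differentiate numerator and denominator separately.
  f(x) = -3·x + 3·sin(x)   ⇒   f'(x) = 3·cos(x) - 3
  g(x) = 1 - cos(x)   ⇒   g'(x) = sin(x)
  lim(x→0) f'(x)/g'(x) = lim(x→0) (3·cos(x) - 3)/(sin(x))
  = 0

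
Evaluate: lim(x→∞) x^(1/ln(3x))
This is an exponential indeterminate form.

For exponential indeterminate forms, take the natural log:
  Let L = lim(x→∞) x^(1/ln(3x))
  Then ln(L) = lim(x→∞) [exponent × ln(base)]
  Evaluate using L'Hôpital or standard limits, then exponentiate.
  L = e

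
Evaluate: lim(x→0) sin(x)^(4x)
This is an exponential indeterminate form.

For exponential indeterminate forms, take the natural log:
  Let L = lim(x→0) sin(x)^(4x)
  Then ln(L) = lim(x→0) [exponent × ln(base)]
  Evaluate using L'Hôpital or standard limits, then exponentiate.
  L = 1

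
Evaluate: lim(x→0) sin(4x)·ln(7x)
This is a 0·∞ indeterminate form.

Rewrite 0·∞ as a quotient (0/0 or ∞/∞ form), then apply L'Hôpital's rule:
  lim(x→0) sin(4x)·ln(7x) = 0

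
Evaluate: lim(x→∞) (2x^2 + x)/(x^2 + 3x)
This is an ∞/∞ indeterminate form.

Apply L'Hôpital's rule: differentiate numerator and denominator separately.
  f(x) = 2·x^2 + x   ⇒   f'(x) = 4·x + 1
  g(x) = x^2 + 3·x   ⇒   g'(x) = 2·x + 3
  lim(x→∞) f'(x)/g'(x) = lim(x→∞) (4·x + 1)/(2·x + 3)
  = 2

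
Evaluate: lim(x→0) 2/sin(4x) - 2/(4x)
This is an ∞-∞ indeterminate form.

Combine fractions or rationalize to convert ∞-∞ to 0/0 form:
  lim(x→0) 2/sin(4x) - 2/(4x) = 0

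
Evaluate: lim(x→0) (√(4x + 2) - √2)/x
This is a standard limit.

Factor or rationalize the expression:
  lim(x→0) (√(4x + 2) - √2)/x = sqrt(2)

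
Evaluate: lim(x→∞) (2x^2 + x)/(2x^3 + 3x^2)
This is an ∞/∞ indeterminate form.

Apply L'Hôpital's rule: differentiate numerator and denominator separately.
  f(x) = 2·x^2 + x   ⇒   f'(x) = 4·x + 1
  g(x) = 2·x^3 + 3·x^2   ⇒   g'(x) = 6·x^2 + 6·x
  lim(x→∞) f'(x)/g'(x) = lim(x→∞) (4·x + 1)/(6·x^2 + 6·x)
  = 0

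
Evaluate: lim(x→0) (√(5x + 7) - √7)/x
This is a standard limit.

Factor or rationalize the expression:
  lim(x→0) (√(5x + 7) - √7)/x = 5·sqrt(7)/14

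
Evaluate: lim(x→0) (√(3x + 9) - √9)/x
This is a standard limit.

Factor or rationalize the expression:
  lim(x→0) (√(3x + 9) - √9)/x = 1/2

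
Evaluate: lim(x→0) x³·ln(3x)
This is a 0·∞ indeterminate form.

Rewrite 0·∞ as a quotient (0/0 or ∞/∞ form), then apply L'Hôpital's rule:
  lim(x→0) x³·ln(3x) = 0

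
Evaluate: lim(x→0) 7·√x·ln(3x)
This is a 0·∞ indeterminate form.

Rewrite 0·∞ as a quotient (0/0 or ∞/∞ form), then apply L'Hôpital's rule:
  lim(x→0) 7·√x·ln(3x) = 0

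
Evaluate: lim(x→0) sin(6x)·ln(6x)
This is a 0·∞ indeterminate form.

Rewrite 0·∞ as a quotient (0/0 or ∞/∞ form), then apply L'Hôpital's rule:
  lim(x→0) sin(6x)·ln(6x) = 0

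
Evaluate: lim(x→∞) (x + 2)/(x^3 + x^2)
This is an ∞/∞ indeterminate form.

Apply L'Hôpital's rule: differentiate numerator and denominator separately.
  f(x) = x + 2   ⇒   f'(x) = 1
  g(x) = x^3 + x^2   ⇒   g'(x) = 3·x^2 + 2·x
  lim(x→∞) f'(x)/g'(x) = lim(x→∞) (1)/(3·x^2 + 2·x)
  = 0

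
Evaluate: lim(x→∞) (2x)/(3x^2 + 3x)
This is an ∞/∞ indeterminate form.

Apply L'Hôpital's rule: differentiate numerator and denominator separately.
  f(x) = 2·x   ⇒   f'(x) = 2
  g(x) = 3·x^2 + 3·x   ⇒   g'(x) = 6·x + 3
  lim(x→∞) f'(x)/g'(x) = lim(x→∞) (2)/(6·x + 3)
  = 0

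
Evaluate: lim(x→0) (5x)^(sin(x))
This is an exponential indeterminate form.

For exponential indeterminate forms, take the natural log:
  Let L = lim(x→0) (5x)^(sin(x))
  Then ln(L) = lim(x→0) [exponent × ln(base)]
  Evaluate using L'Hôpital or standard limits, then exponentiate.
  L = 1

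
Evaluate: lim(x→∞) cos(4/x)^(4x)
This is an exponential indeterminate form.

For exponential indeterminate forms, take the natural log:
  Let L = lim(x→∞) cos(4/x)^(4x)
  Then ln(L) = lim(x→∞) [exponent × ln(base)]
  Evaluate using L'Hôpital or standard limits, then exponentiate.
  L = 1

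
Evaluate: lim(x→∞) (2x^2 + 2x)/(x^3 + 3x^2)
This is an ∞/∞ indeterminate form.

Apply L'Hôpital's rule: differentiate numerator and denominator separately.
  f(x) = 2·x^2 + 2·x   ⇒   f'(x) = 4·x + 2
  g(x) = x^3 + 3·x^2   ⇒   g'(x) = 3·x^2 + 6·x
  lim(x→∞) f'(x)/g'(x) = lim(x→∞) (4·x + 2)/(3·x^2 + 6·x)
  = 0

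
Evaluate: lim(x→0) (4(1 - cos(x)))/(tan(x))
This is a 0/0 indeterminate form.

Apply L'Hôpital's rule: differentiate numerator and denominator separately.
  f(x) = 4 - 4·cos(x)   ⇒   f'(x) = 4·sin(x)
  g(x) = tan(x)   ⇒   g'(x) = tan(x)^2 + 1
  lim(x→0) f'(x)/g'(x) = lim(x→0) (4·sin(x))/(tan(x)^2 + 1)
  = 0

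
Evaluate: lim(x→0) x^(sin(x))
This is an exponential indeterminate form.

For exponential indeterminate forms, take the natural log:
  Let L = lim(x→0) x^(sin(x))
  Then ln(L) = lim(x→0) [exponent × ln(base)]
  Evaluate using L'Hôpital or standard limits, then exponentiate.
  L = 1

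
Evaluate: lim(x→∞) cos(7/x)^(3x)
This is an exponential indeterminate form.

For exponential indeterminate forms, take the natural log:
  Let L = lim(x→∞) cos(7/x)^(3x)
  Then ln(L) = lim(x→∞) [exponent × ln(base)]
  Evaluate using L'Hôpital or standard limits, then exponentiate.
  L = 1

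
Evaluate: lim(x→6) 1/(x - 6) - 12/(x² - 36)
This is an ∞-∞ indeterminate form.

Combine fractions or rationalize to convert ∞-∞ to 0/0 form:
  lim(x→6) 1/(x - 6) - 12/(x² - 36) = 1/12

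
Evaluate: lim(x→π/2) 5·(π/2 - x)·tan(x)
This is a 0·∞ indeterminate form.

Rewrite 0·∞ as a quotient (0/0 or ∞/∞ form), then apply L'Hôpital's rule:
  lim(x→π/2) 5·(π/2 - x)·tan(x) = 5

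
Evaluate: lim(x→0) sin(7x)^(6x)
This is an exponential indeterminate form.

For exponential indeterminate forms, take the natural log:
  Let L = lim(x→0) sin(7x)^(6x)
  Then ln(L) = lim(x→0) [exponent × ln(base)]
  Evaluate using L'Hôpital or standard limits, then exponentiate.
  L = 1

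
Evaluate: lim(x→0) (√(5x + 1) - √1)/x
This is a standard limit.

Factor or rationalize the expression:
  lim(x→0) (√(5x + 1) - √1)/x = 5/2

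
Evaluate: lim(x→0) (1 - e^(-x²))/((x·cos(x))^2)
This is a 0/0 indeterminate form.

Apply L'Hôpital's rule: differentiate numerator and denominator separately.
  f(x) = 1 - e^(-x^2)   ⇒   f'(x) = 2·x·e^(-x^2)
  g(x) = x^2·cos(x)^2   ⇒   g'(x) = -2·x^2·sin(x)·cos(x) + 2·x·cos(x)^2
  lim(x→0) f'(x)/g'(x) = lim(x→0) (2·x·e^(-x^2))/(-2·x^2·sin(x)·cos(x) + 2·x·cos(x)^2)
  = 1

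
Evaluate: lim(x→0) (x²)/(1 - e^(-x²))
This is a 0/0 indeterminate form.

Apply L'Hôpital's rule: differentiate numerator and denominator separately.
  f(x) = x^2   ⇒   f'(x) = 2·x
  g(x) = 1 - e^(-x^2)   ⇒   g'(x) = 2·x·e^(-x^2)
  lim(x→0) f'(x)/g'(x) = lim(x→0) (2·x)/(2·x·e^(-x^2))
  = 1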